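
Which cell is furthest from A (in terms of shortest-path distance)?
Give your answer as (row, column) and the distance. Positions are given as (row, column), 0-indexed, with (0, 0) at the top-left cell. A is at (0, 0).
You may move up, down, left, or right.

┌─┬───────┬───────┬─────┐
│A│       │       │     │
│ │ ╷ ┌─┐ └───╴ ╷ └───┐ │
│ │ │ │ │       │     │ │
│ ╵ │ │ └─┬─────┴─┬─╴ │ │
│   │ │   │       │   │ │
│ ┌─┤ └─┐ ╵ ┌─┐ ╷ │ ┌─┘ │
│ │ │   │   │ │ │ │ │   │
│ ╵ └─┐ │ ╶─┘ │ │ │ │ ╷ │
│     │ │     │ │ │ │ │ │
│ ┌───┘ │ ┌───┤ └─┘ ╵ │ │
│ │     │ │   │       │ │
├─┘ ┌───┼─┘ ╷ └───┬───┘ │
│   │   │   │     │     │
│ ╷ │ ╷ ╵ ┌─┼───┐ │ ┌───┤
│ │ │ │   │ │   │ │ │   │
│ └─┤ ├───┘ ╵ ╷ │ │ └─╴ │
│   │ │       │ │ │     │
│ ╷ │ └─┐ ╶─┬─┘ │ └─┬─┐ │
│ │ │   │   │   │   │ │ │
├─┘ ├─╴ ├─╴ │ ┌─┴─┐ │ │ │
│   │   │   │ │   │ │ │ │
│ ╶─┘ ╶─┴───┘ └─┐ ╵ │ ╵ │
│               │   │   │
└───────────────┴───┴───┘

Computing BFS distances from A to all cells:
Furthest cell: (10, 7)
Distance: 51 steps

Path from A to the furthest cell:

┌─┬───────┬───────┬─────┐
│A│↱ ↓    │       │     │
│ │ ╷ ┌─┐ └───╴ ╷ └───┐ │
│↓│↑│↓│ │       │     │ │
│ ╵ │ │ └─┬─────┴─┬─╴ │ │
│↳ ↑│↓│   │       │   │ │
│ ┌─┤ └─┐ ╵ ┌─┐ ╷ │ ┌─┘ │
│ │ │↳ ↓│   │ │ │ │ │   │
│ ╵ └─┐ │ ╶─┘ │ │ │ │ ╷ │
│     │↓│     │ │ │ │ │ │
│ ┌───┘ │ ┌───┤ └─┘ ╵ │ │
│ │↓ ← ↲│ │↱ ↓│       │ │
├─┘ ┌───┼─┘ ╷ └───┬───┘ │
│↓ ↲│↱ ↓│↱ ↑│↳ → ↓│     │
│ ╷ │ ╷ ╵ ┌─┼───┐ │ ┌───┤
│↓│ │↑│↳ ↑│ │   │↓│ │   │
│ └─┤ ├───┘ ╵ ╷ │ │ └─╴ │
│↳ ↓│↑│       │ │↓│     │
│ ╷ │ └─┐ ╶─┬─┘ │ └─┬─┐ │
│ │↓│↑ ↰│   │   │↳ ↓│ │ │
├─┘ ├─╴ ├─╴ │ ┌─┴─┐ │ │ │
│↓ ↲│↱ ↑│   │ │B ↰│↓│ │ │
│ ╶─┘ ╶─┴───┘ └─┐ ╵ │ ╵ │
│↳ → ↑          │↑ ↲│   │
└───────────────┴───┴───┘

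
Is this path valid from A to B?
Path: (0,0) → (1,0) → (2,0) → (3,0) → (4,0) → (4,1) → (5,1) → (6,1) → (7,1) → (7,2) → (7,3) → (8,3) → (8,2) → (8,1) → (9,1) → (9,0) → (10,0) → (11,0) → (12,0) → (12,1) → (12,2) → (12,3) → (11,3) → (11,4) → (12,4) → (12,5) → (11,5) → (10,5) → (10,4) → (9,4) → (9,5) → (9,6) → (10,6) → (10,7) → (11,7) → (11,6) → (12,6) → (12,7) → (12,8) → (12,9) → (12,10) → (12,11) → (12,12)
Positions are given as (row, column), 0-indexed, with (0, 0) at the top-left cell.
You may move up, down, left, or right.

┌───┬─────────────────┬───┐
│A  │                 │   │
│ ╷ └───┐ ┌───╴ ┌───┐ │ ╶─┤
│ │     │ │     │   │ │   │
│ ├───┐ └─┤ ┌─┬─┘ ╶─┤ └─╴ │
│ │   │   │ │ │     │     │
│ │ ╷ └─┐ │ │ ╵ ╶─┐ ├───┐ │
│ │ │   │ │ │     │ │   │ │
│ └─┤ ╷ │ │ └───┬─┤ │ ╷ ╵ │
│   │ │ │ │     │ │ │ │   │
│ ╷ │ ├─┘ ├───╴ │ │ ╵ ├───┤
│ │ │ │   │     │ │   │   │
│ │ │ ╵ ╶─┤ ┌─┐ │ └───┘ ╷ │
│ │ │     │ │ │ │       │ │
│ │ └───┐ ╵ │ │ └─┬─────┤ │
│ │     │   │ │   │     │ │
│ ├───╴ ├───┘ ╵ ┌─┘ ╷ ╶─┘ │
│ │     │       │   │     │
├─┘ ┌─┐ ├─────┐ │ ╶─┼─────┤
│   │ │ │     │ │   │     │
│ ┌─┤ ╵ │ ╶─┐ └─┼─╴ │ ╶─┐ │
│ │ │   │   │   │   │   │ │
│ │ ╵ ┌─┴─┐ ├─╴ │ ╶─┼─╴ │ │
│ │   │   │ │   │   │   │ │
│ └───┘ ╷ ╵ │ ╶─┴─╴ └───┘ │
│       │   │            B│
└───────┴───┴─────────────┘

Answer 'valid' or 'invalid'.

Checking path validity:
Result: All consecutive moves are passable.

valid

Correct solution:

┌───┬─────────────────┬───┐
│A  │                 │   │
│ ╷ └───┐ ┌───╴ ┌───┐ │ ╶─┤
│↓│     │ │     │   │ │   │
│ ├───┐ └─┤ ┌─┬─┘ ╶─┤ └─╴ │
│↓│   │   │ │ │     │     │
│ │ ╷ └─┐ │ │ ╵ ╶─┐ ├───┐ │
│↓│ │   │ │ │     │ │   │ │
│ └─┤ ╷ │ │ └───┬─┤ │ ╷ ╵ │
│↳ ↓│ │ │ │     │ │ │ │   │
│ ╷ │ ├─┘ ├───╴ │ │ ╵ ├───┤
│ │↓│ │   │     │ │   │   │
│ │ │ ╵ ╶─┤ ┌─┐ │ └───┘ ╷ │
│ │↓│     │ │ │ │       │ │
│ │ └───┐ ╵ │ │ └─┬─────┤ │
│ │↳ → ↓│   │ │   │     │ │
│ ├───╴ ├───┘ ╵ ┌─┘ ╷ ╶─┘ │
│ │↓ ← ↲│       │   │     │
├─┘ ┌─┐ ├─────┐ │ ╶─┼─────┤
│↓ ↲│ │ │↱ → ↓│ │   │     │
│ ┌─┤ ╵ │ ╶─┐ └─┼─╴ │ ╶─┐ │
│↓│ │   │↑ ↰│↳ ↓│   │   │ │
│ │ ╵ ┌─┴─┐ ├─╴ │ ╶─┼─╴ │ │
│↓│   │↱ ↓│↑│↓ ↲│   │   │ │
│ └───┘ ╷ ╵ │ ╶─┴─╴ └───┘ │
│↳ → → ↑│↳ ↑│↳ → → → → → B│
└───────┴───┴─────────────┘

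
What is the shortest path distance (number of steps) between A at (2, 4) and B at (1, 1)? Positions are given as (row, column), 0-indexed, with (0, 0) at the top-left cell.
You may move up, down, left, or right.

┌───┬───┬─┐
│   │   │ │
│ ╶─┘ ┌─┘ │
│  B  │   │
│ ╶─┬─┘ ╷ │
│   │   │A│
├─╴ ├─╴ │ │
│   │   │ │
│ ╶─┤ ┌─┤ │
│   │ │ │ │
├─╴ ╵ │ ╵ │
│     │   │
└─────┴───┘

Finding path from (2, 4) to (1, 1):
Path: (2,4) → (1,4) → (1,3) → (2,3) → (3,3) → (3,2) → (4,2) → (5,2) → (5,1) → (4,1) → (4,0) → (3,0) → (3,1) → (2,1) → (2,0) → (1,0) → (1,1)
Distance: 16 steps

Solution:

┌───┬───┬─┐
│   │   │ │
│ ╶─┘ ┌─┘ │
│↱ B  │↓ ↰│
│ ╶─┬─┘ ╷ │
│↑ ↰│  ↓│A│
├─╴ ├─╴ │ │
│↱ ↑│↓ ↲│ │
│ ╶─┤ ┌─┤ │
│↑ ↰│↓│ │ │
├─╴ ╵ │ ╵ │
│  ↑ ↲│   │
└─────┴───┘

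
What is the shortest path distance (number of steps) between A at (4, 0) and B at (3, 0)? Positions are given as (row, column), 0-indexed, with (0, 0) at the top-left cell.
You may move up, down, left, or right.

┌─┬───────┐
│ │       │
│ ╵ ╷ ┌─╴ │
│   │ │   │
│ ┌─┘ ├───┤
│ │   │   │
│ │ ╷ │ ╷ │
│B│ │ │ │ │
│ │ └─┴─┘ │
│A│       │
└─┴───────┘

Finding path from (4, 0) to (3, 0):
Path: (4,0) → (3,0)
Distance: 1 steps

Solution:

┌─┬───────┐
│ │       │
│ ╵ ╷ ┌─╴ │
│   │ │   │
│ ┌─┘ ├───┤
│ │   │   │
│ │ ╷ │ ╷ │
│B│ │ │ │ │
│ │ └─┴─┘ │
│A│       │
└─┴───────┘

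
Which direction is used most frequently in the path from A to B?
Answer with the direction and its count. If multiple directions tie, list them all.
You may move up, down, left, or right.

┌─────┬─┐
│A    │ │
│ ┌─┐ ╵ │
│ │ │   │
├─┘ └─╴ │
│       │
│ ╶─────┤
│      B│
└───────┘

Directions: right, right, down, right, down, left, left, left, down, right, right, right
Counts: {'right': 6, 'down': 3, 'left': 3}
Most common: right (6 times)

Solution:

┌─────┬─┐
│A → ↓│ │
│ ┌─┐ ╵ │
│ │ │↳ ↓│
├─┘ └─╴ │
│↓ ← ← ↲│
│ ╶─────┤
│↳ → → B│
└───────┘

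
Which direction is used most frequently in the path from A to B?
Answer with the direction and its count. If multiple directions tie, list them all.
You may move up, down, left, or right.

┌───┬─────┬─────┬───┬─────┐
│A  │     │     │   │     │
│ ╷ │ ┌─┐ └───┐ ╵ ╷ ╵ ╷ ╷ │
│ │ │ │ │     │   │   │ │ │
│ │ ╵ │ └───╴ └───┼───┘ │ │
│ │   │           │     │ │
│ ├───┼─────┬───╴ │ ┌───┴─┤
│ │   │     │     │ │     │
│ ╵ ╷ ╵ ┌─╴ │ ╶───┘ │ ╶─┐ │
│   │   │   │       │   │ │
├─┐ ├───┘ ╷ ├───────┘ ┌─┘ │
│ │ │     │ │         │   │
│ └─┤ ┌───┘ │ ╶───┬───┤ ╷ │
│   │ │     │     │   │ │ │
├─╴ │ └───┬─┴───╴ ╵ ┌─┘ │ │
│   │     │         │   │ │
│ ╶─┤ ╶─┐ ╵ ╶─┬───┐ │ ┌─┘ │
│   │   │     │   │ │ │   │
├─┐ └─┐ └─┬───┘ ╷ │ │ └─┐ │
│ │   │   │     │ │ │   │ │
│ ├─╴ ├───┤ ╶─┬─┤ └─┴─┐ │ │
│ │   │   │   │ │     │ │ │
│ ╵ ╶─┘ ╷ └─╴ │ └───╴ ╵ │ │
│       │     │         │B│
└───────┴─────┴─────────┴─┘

Directions: down, down, down, down, right, up, right, down, right, up, right, right, down, left, down, left, left, down, down, right, right, down, right, up, right, right, right, up, left, left, up, right, right, right, right, up, up, right, right, down, down, down, down, down, down, down, down
Counts: {'down': 18, 'right': 17, 'up': 7, 'left': 5}
Most common: down (18 times)

Solution:

┌───┬─────┬─────┬───┬─────┐
│A  │     │     │   │     │
│ ╷ │ ┌─┐ └───┐ ╵ ╷ ╵ ╷ ╷ │
│↓│ │ │ │     │   │   │ │ │
│ │ ╵ │ └───╴ └───┼───┘ │ │
│↓│   │           │     │ │
│ ├───┼─────┬───╴ │ ┌───┴─┤
│↓│↱ ↓│↱ → ↓│     │ │↱ → ↓│
│ ╵ ╷ ╵ ┌─╴ │ ╶───┘ │ ╶─┐ │
│↳ ↑│↳ ↑│↓ ↲│       │↑  │↓│
├─┐ ├───┘ ╷ ├───────┘ ┌─┘ │
│ │ │↓ ← ↲│ │↱ → → → ↑│  ↓│
│ └─┤ ┌───┘ │ ╶───┬───┤ ╷ │
│   │↓│     │↑ ← ↰│   │ │↓│
├─╴ │ └───┬─┴───╴ ╵ ┌─┘ │ │
│   │↳ → ↓│↱ → → ↑  │   │↓│
│ ╶─┤ ╶─┐ ╵ ╶─┬───┐ │ ┌─┘ │
│   │   │↳ ↑  │   │ │ │  ↓│
├─┐ └─┐ └─┬───┘ ╷ │ │ └─┐ │
│ │   │   │     │ │ │   │↓│
│ ├─╴ ├───┤ ╶─┬─┤ └─┴─┐ │ │
│ │   │   │   │ │     │ │↓│
│ ╵ ╶─┘ ╷ └─╴ │ └───╴ ╵ │ │
│       │     │         │B│
└───────┴─────┴─────────┴─┘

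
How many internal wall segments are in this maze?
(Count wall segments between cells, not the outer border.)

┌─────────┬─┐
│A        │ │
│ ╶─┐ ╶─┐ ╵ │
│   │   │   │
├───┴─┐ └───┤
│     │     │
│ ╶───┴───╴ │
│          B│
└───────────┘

Counting internal wall segments:
Total internal walls: 15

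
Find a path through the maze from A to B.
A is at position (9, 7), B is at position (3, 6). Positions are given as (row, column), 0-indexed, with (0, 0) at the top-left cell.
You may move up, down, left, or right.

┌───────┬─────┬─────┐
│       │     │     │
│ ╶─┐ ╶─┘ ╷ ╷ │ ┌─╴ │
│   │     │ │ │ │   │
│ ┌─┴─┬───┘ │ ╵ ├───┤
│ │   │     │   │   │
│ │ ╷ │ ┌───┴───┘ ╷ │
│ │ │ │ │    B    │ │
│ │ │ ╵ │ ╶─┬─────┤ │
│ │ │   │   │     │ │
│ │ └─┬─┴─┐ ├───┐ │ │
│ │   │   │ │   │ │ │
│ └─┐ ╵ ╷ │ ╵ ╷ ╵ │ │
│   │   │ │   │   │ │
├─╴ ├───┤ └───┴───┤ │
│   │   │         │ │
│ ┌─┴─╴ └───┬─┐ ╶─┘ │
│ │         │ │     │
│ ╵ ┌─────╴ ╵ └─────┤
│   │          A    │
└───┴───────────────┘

Finding the shortest path from (9, 7) to (3, 6):
Path length: 63 steps
Directions: left → left → up → left → left → left → left → down → left → up → up → right → up → left → up → up → up → up → up → up → right → right → down → right → right → up → right → down → down → left → left → down → down → left → up → up → left → down → down → down → right → down → right → up → right → down → down → right → right → right → down → right → right → up → up → up → up → up → up → left → down → left → left

Solution:

┌───────┬─────┬─────┐
│↱ → ↓  │↱ ↓  │     │
│ ╶─┐ ╶─┘ ╷ ╷ │ ┌─╴ │
│↑  │↳ → ↑│↓│ │ │   │
│ ┌─┴─┬───┘ │ ╵ ├───┤
│↑│↓ ↰│↓ ← ↲│   │↓ ↰│
│ │ ╷ │ ┌───┴───┘ ╷ │
│↑│↓│↑│↓│    B ← ↲│↑│
│ │ │ ╵ │ ╶─┬─────┤ │
│↑│↓│↑ ↲│   │     │↑│
│ │ └─┬─┴─┐ ├───┐ │ │
│↑│↳ ↓│↱ ↓│ │   │ │↑│
│ └─┐ ╵ ╷ │ ╵ ╷ ╵ │ │
│↑ ↰│↳ ↑│↓│   │   │↑│
├─╴ ├───┤ └───┴───┤ │
│↱ ↑│   │↳ → → ↓  │↑│
│ ┌─┴─╴ └───┬─┐ ╶─┘ │
│↑│↓ ← ← ← ↰│ │↳ → ↑│
│ ╵ ┌─────╴ ╵ └─────┤
│↑ ↲│      ↑ ← A    │
└───┴───────────────┘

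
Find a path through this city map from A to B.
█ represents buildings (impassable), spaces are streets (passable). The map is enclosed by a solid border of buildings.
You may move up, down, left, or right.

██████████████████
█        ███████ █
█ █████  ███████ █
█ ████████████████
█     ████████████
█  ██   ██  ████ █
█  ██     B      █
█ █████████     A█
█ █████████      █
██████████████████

Finding the shortest path from A to B:
Movement: cardinal only
Path length: 7 steps
Directions: up → left → left → left → left → left → left

Solution:

██████████████████
█        ███████ █
█ █████  ███████ █
█ ████████████████
█     ████████████
█  ██   ██  ████ █
█  ██     B←←←←←↰█
█ █████████     A█
█ █████████      █
██████████████████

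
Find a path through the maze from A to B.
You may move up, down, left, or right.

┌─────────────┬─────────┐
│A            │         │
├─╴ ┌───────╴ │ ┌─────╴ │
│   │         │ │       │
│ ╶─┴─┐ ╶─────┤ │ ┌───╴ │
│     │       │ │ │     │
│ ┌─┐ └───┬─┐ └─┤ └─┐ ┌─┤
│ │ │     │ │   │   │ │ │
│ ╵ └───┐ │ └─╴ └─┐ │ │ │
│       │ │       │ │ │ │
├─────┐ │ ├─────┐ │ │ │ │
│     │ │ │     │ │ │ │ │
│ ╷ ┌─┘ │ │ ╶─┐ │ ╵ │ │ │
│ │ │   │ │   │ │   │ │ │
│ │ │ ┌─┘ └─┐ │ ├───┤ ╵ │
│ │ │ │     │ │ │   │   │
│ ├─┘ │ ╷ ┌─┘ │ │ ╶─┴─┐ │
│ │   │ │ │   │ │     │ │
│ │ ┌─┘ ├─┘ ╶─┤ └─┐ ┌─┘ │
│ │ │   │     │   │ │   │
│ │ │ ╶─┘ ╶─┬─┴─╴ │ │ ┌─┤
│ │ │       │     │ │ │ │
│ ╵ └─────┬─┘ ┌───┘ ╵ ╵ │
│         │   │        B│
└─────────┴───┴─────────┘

Finding the shortest path through the maze:
Path length: 44 steps
Directions: right → right → right → right → right → right → down → left → left → left → down → right → right → right → down → right → down → right → down → down → right → up → up → up → left → up → up → right → right → right → down → left → down → down → down → down → down → right → down → down → left → down → down → right

Solution:

┌─────────────┬─────────┐
│A → → → → → ↓│         │
├─╴ ┌───────╴ │ ┌─────╴ │
│   │  ↓ ← ← ↲│ │↱ → → ↓│
│ ╶─┴─┐ ╶─────┤ │ ┌───╴ │
│     │↳ → → ↓│ │↑│  ↓ ↲│
│ ┌─┐ └───┬─┐ └─┤ └─┐ ┌─┤
│ │ │     │ │↳ ↓│↑ ↰│↓│ │
│ ╵ └───┐ │ └─╴ └─┐ │ │ │
│       │ │    ↳ ↓│↑│↓│ │
├─────┐ │ ├─────┐ │ │ │ │
│     │ │ │     │↓│↑│↓│ │
│ ╷ ┌─┘ │ │ ╶─┐ │ ╵ │ │ │
│ │ │   │ │   │ │↳ ↑│↓│ │
│ │ │ ┌─┘ └─┐ │ ├───┤ ╵ │
│ │ │ │     │ │ │   │↳ ↓│
│ ├─┘ │ ╷ ┌─┘ │ │ ╶─┴─┐ │
│ │   │ │ │   │ │     │↓│
│ │ ┌─┘ ├─┘ ╶─┤ └─┐ ┌─┘ │
│ │ │   │     │   │ │↓ ↲│
│ │ │ ╶─┘ ╶─┬─┴─╴ │ │ ┌─┤
│ │ │       │     │ │↓│ │
│ ╵ └─────┬─┘ ┌───┘ ╵ ╵ │
│         │   │      ↳ B│
└─────────┴───┴─────────┘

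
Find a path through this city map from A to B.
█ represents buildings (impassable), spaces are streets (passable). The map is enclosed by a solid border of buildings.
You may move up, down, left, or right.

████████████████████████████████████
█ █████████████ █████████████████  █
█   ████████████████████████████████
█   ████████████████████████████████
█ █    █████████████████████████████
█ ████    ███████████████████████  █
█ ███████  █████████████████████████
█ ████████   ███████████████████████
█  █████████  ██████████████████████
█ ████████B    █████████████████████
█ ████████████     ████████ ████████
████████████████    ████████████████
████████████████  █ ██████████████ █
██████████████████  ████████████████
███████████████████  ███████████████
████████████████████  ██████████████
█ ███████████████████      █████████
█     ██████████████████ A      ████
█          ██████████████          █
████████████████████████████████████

Finding the shortest path from A to B:
Movement: cardinal only
Path length: 23 steps
Directions: up → left → left → left → left → up → left → up → left → up → up → up → left → up → left → left → left → left → up → left → left → left → left

Solution:

████████████████████████████████████
█ █████████████ █████████████████  █
█   ████████████████████████████████
█   ████████████████████████████████
█ █    █████████████████████████████
█ ████    ███████████████████████  █
█ ███████  █████████████████████████
█ ████████   ███████████████████████
█  █████████  ██████████████████████
█ ████████B←←←↰█████████████████████
█ ████████████↑←←←↰████████ ████████
████████████████  ↑↰████████████████
████████████████  █↑██████████████ █
██████████████████ ↑████████████████
███████████████████↑↰███████████████
████████████████████↑↰██████████████
█ ███████████████████↑←←←↰ █████████
█     ██████████████████ A      ████
█          ██████████████          █
████████████████████████████████████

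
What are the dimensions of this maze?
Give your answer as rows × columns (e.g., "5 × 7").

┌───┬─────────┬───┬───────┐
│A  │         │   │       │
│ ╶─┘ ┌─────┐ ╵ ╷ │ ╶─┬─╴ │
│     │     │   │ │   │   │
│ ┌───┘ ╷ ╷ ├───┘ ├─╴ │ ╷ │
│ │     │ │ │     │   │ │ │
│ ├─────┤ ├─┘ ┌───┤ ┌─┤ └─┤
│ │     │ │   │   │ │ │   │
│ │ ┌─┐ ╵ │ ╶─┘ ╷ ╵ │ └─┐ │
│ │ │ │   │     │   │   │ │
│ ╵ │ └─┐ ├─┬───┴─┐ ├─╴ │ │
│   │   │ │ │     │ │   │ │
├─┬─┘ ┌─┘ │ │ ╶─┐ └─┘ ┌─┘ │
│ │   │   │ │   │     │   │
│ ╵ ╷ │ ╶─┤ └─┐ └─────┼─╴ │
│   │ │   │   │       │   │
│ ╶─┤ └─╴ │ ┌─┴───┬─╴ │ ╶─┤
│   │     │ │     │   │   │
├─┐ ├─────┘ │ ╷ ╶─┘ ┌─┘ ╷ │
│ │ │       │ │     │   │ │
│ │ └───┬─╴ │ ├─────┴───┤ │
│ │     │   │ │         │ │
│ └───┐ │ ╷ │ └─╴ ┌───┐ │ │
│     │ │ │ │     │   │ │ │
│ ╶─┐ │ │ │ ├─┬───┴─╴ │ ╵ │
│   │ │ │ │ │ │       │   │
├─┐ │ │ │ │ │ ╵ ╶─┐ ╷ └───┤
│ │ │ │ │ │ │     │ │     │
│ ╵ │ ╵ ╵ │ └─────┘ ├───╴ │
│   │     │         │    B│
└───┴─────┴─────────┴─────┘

Counting the maze dimensions:
Rows (vertical): 15
Columns (horizontal): 13
Dimensions: 15 × 13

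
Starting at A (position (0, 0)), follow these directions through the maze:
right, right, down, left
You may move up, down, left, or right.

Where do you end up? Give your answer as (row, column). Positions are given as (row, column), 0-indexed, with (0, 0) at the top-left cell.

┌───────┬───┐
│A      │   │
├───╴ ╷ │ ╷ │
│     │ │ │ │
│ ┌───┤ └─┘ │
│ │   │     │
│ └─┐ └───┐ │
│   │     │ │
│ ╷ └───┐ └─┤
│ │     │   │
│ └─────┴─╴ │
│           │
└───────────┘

Following directions step by step:
Start: (0, 0)
  right: (0, 0) → (0, 1)
  right: (0, 1) → (0, 2)
  down: (0, 2) → (1, 2)
  left: (1, 2) → (1, 1)
Final position: (1, 1)

Path taken:

┌───────┬───┐
│A → ↓  │   │
├───╴ ╷ │ ╷ │
│  B ↲│ │ │ │
│ ┌───┤ └─┘ │
│ │   │     │
│ └─┐ └───┐ │
│   │     │ │
│ ╷ └───┐ └─┤
│ │     │   │
│ └─────┴─╴ │
│           │
└───────────┘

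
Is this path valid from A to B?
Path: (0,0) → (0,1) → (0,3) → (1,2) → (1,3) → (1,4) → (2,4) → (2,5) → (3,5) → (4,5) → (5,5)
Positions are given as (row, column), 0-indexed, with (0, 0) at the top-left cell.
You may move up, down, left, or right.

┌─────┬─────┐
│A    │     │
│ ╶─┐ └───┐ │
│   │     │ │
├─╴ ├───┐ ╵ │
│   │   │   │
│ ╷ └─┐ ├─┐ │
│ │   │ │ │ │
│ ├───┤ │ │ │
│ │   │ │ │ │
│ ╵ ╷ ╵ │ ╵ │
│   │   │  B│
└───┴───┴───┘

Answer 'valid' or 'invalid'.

Checking path validity:
Result: Invalid move at step 2: cannot move from (0, 1) to (0, 3).

invalid

Correct solution:

┌─────┬─────┐
│A → ↓│     │
│ ╶─┐ └───┐ │
│   │↳ → ↓│ │
├─╴ ├───┐ ╵ │
│   │   │↳ ↓│
│ ╷ └─┐ ├─┐ │
│ │   │ │ │↓│
│ ├───┤ │ │ │
│ │   │ │ │↓│
│ ╵ ╷ ╵ │ ╵ │
│   │   │  B│
└───┴───┴───┘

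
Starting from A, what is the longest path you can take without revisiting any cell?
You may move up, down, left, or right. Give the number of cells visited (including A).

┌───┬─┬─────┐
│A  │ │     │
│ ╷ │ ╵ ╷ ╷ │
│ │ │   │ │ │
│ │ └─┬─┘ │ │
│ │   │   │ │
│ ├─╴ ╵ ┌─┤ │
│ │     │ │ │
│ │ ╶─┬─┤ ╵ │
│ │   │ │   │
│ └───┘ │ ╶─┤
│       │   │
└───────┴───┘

Finding longest simple path using DFS:
Start: (0, 0)
Longest path visits 19 cells
Path: A → right → down → down → right → down → right → up → right → up → up → right → down → down → down → down → left → down → right

Solution:

┌───┬─┬─────┐
│A ↓│ │  ↱ ↓│
│ ╷ │ ╵ ╷ ╷ │
│ │↓│   │↑│↓│
│ │ └─┬─┘ │ │
│ │↳ ↓│↱ ↑│↓│
│ ├─╴ ╵ ┌─┤ │
│ │  ↳ ↑│ │↓│
│ │ ╶─┬─┤ ╵ │
│ │   │ │↓ ↲│
│ └───┘ │ ╶─┤
│       │↳ B│
└───────┴───┘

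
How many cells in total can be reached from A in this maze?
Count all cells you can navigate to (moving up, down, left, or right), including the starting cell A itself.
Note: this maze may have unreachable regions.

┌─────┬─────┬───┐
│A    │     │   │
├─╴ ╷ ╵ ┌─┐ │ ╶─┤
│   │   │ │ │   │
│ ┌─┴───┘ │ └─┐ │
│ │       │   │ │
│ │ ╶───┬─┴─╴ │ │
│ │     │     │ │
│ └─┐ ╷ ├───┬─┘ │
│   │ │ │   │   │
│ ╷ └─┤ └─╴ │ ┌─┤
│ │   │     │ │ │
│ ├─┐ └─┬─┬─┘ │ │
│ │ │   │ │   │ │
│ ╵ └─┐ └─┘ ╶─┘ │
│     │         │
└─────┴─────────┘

Using BFS/flood-fill to find all reachable cells from A:
Maze size: 8 × 8 = 64 total cells
16 cell(s) are walled off and cannot be reached from A.
Reachable cells: 48

Reachable region (· marks reachable cells):

┌─────┬─────┬───┐
│A · ·│· · ·│· ·│
├─╴ ╷ ╵ ┌─┐ │ ╶─┤
│· ·│· ·│ │·│· ·│
│ ┌─┴───┘ │ └─┐ │
│·│       │· ·│·│
│ │ ╶───┬─┴─╴ │ │
│·│     │· · ·│·│
│ └─┐ ╷ ├───┬─┘ │
│· ·│ │ │   │· ·│
│ ╷ └─┤ └─╴ │ ┌─┤
│·│· ·│     │·│·│
│ ├─┐ └─┬─┬─┘ │ │
│·│·│· ·│ │· ·│·│
│ ╵ └─┐ └─┘ ╶─┘ │
│· · ·│· · · · ·│
└─────┴─────────┘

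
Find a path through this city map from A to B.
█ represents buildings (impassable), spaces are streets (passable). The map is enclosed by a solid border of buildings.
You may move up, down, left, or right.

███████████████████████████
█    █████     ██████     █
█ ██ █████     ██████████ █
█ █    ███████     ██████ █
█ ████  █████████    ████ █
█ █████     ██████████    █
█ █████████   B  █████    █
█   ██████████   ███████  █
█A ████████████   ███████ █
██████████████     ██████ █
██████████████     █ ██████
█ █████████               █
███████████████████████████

Finding the shortest path from A to B:
Movement: cardinal only
Path length: 25 steps
Directions: up → up → up → up → up → up → up → right → right → right → down → down → right → right → down → right → down → right → right → right → right → down → right → right → right

Solution:

███████████████████████████
█↱→→↓█████     ██████     █
█↑██↓█████     ██████████ █
█↑█ ↳→↓███████     ██████ █
█↑████↳↓█████████    ████ █
█↑█████↳→→→↓██████████    █
█↑█████████↳→→B  █████    █
█↑  ██████████   ███████  █
█A ████████████   ███████ █
██████████████     ██████ █
██████████████     █ ██████
█ █████████               █
███████████████████████████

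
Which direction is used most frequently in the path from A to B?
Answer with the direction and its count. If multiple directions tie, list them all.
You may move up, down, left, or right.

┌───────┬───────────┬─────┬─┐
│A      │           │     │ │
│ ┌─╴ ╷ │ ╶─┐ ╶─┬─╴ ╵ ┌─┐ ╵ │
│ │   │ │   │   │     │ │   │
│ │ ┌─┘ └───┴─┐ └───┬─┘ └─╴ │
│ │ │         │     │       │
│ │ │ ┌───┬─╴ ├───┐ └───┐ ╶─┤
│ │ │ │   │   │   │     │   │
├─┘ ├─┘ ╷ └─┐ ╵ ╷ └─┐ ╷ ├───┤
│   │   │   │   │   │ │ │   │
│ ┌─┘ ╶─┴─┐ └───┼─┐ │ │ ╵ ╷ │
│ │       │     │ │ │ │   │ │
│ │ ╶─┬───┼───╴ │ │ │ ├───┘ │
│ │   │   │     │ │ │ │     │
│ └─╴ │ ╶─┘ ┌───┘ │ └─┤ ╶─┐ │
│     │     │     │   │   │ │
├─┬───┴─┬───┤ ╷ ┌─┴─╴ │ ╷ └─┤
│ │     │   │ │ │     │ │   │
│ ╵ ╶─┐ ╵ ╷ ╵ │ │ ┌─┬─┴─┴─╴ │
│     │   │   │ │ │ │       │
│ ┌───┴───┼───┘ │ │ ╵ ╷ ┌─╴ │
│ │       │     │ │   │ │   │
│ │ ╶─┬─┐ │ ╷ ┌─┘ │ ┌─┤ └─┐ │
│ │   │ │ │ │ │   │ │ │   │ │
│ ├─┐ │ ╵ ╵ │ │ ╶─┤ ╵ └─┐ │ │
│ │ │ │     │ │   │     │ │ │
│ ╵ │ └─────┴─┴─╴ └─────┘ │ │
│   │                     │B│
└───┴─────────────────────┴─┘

Directions: right, right, right, down, down, right, right, right, down, down, right, up, right, down, right, down, down, down, right, down, left, left, down, down, down, left, down, right, down, right, right, right, right, up, up, left, up, up, right, right, down, down, down, down
Counts: {'right': 17, 'down': 18, 'up': 5, 'left': 4}
Most common: down (18 times)

Solution:

┌───────┬───────────┬─────┬─┐
│A → → ↓│           │     │ │
│ ┌─╴ ╷ │ ╶─┐ ╶─┬─╴ ╵ ┌─┐ ╵ │
│ │   │↓│   │   │     │ │   │
│ │ ┌─┘ └───┴─┐ └───┬─┘ └─╴ │
│ │ │  ↳ → → ↓│     │       │
│ │ │ ┌───┬─╴ ├───┐ └───┐ ╶─┤
│ │ │ │   │  ↓│↱ ↓│     │   │
├─┘ ├─┘ ╷ └─┐ ╵ ╷ └─┐ ╷ ├───┤
│   │   │   │↳ ↑│↳ ↓│ │ │   │
│ ┌─┘ ╶─┴─┐ └───┼─┐ │ │ ╵ ╷ │
│ │       │     │ │↓│ │   │ │
│ │ ╶─┬───┼───╴ │ │ │ ├───┘ │
│ │   │   │     │ │↓│ │     │
│ └─╴ │ ╶─┘ ┌───┘ │ └─┤ ╶─┐ │
│     │     │     │↳ ↓│   │ │
├─┬───┴─┬───┤ ╷ ┌─┴─╴ │ ╷ └─┤
│ │     │   │ │ │↓ ← ↲│ │   │
│ ╵ ╶─┐ ╵ ╷ ╵ │ │ ┌─┬─┴─┴─╴ │
│     │   │   │ │↓│ │  ↱ → ↓│
│ ┌───┴───┼───┘ │ │ ╵ ╷ ┌─╴ │
│ │       │     │↓│   │↑│  ↓│
│ │ ╶─┬─┐ │ ╷ ┌─┘ │ ┌─┤ └─┐ │
│ │   │ │ │ │ │↓ ↲│ │ │↑ ↰│↓│
│ ├─┐ │ ╵ ╵ │ │ ╶─┤ ╵ └─┐ │ │
│ │ │ │     │ │↳ ↓│     │↑│↓│
│ ╵ │ └─────┴─┴─╴ └─────┘ │ │
│   │            ↳ → → → ↑│B│
└───┴─────────────────────┴─┘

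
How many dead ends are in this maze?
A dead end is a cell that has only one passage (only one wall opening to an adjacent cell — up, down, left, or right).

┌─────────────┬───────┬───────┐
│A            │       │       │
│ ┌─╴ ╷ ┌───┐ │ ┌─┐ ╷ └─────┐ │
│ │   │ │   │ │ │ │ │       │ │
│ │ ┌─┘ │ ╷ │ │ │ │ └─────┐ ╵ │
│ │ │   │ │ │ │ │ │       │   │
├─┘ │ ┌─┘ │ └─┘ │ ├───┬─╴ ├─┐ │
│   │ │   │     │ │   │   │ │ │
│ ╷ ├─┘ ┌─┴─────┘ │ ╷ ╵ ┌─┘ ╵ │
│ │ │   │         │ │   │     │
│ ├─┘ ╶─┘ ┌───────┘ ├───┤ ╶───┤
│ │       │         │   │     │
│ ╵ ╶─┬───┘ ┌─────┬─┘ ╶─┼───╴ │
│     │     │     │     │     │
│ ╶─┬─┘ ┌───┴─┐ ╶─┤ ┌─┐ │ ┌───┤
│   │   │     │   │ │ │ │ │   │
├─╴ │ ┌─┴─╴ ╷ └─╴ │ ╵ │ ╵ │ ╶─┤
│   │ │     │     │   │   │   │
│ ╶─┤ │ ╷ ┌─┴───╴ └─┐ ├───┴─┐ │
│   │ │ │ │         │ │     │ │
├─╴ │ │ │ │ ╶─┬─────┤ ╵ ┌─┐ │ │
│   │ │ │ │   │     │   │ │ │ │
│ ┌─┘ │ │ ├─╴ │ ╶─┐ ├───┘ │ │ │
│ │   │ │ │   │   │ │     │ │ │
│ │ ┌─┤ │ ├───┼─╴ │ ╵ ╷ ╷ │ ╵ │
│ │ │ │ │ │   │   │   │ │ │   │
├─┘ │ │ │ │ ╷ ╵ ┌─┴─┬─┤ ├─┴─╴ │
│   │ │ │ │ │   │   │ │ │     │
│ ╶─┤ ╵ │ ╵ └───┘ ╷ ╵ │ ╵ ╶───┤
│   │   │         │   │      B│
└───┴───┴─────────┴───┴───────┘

Checking each cell for number of passages:

Dead ends found at positions:
  (0, 11)
  (1, 8)
  (2, 0)
  (2, 6)
  (3, 2)
  (3, 13)
  (4, 1)
  (5, 11)
  (6, 2)
  (6, 6)
  (6, 8)
  (7, 4)
  (7, 10)
  (7, 14)
  (9, 9)
  (10, 12)
  (11, 5)
  (12, 0)
  (12, 2)
  (12, 12)
  (13, 10)
  (14, 1)
  (14, 14)
Total dead ends: 23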